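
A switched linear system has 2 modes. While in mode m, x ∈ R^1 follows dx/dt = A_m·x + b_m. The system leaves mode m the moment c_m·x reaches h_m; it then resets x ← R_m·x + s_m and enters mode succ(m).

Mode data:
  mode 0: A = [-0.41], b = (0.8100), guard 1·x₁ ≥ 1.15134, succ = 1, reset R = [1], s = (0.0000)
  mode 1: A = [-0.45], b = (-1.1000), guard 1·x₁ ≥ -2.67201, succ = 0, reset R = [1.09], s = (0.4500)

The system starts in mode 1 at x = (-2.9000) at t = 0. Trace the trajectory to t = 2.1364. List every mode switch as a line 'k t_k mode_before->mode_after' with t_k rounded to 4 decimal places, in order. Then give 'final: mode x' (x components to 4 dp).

1 1.5424 1->0
final: 0 -1.5032

Mode 1: guard c·x = -2.6720 hit at Δt = 1.5424 (t = 1.5424), x⁻ = (-2.6720) → reset → x⁺ = (-2.4625), jump to mode 0
Mode 0: flow for 0.5940 to horizon, guard not reached → x = (-1.5032)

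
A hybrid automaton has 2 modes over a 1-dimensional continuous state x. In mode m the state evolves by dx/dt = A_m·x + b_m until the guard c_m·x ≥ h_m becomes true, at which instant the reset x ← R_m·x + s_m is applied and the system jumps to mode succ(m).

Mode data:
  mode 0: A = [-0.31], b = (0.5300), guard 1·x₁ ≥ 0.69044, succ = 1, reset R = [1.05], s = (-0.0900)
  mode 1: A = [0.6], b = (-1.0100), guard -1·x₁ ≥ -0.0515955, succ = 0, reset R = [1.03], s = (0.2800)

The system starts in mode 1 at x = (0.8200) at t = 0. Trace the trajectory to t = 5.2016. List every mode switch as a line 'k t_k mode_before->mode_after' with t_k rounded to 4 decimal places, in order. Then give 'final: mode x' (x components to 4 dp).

1 1.0610 1->0
2 2.0304 0->1
3 2.7677 1->0
4 3.7371 0->1
5 4.4745 1->0
final: 0 0.6109

Mode 1: guard c·x = -0.0516 hit at Δt = 1.0610 (t = 1.0610), x⁻ = (0.0516) → reset → x⁺ = (0.3331), jump to mode 0
Mode 0: guard c·x = 0.6904 hit at Δt = 0.9694 (t = 2.0304), x⁻ = (0.6904) → reset → x⁺ = (0.6350), jump to mode 1
Mode 1: guard c·x = -0.0516 hit at Δt = 0.7373 (t = 2.7677), x⁻ = (0.0516) → reset → x⁺ = (0.3331), jump to mode 0
Mode 0: guard c·x = 0.6904 hit at Δt = 0.9694 (t = 3.7371), x⁻ = (0.6904) → reset → x⁺ = (0.6350), jump to mode 1
Mode 1: guard c·x = -0.0516 hit at Δt = 0.7373 (t = 4.4745), x⁻ = (0.0516) → reset → x⁺ = (0.3331), jump to mode 0
Mode 0: flow for 0.7271 to horizon, guard not reached → x = (0.6109)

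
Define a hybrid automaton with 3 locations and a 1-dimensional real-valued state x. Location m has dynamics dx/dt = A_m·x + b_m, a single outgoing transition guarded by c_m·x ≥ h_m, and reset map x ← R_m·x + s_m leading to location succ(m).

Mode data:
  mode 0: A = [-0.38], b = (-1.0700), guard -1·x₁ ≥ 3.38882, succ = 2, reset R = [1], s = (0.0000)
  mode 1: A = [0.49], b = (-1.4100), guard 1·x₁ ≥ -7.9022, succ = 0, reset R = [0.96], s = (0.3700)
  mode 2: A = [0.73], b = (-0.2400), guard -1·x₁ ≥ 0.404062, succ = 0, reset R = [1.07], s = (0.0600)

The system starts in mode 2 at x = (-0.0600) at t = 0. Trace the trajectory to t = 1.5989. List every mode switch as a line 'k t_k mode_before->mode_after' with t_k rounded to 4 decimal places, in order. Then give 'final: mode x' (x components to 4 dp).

1 0.8684 2->0
final: 0 -0.9646

Mode 2: guard c·x = 0.4041 hit at Δt = 0.8684 (t = 0.8684), x⁻ = (-0.4041) → reset → x⁺ = (-0.3723), jump to mode 0
Mode 0: flow for 0.7305 to horizon, guard not reached → x = (-0.9646)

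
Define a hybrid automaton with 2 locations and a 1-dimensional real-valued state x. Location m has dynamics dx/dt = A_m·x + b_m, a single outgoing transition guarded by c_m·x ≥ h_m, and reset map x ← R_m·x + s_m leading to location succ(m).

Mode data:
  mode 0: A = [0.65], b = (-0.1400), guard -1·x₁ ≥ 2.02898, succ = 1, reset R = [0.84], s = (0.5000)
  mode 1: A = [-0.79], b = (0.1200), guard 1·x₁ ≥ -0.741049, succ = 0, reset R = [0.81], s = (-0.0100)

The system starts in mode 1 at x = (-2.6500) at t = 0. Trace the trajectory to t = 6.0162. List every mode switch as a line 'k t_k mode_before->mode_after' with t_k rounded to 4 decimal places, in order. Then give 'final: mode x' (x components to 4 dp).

1 1.4475 1->0
2 2.9860 0->1
3 3.5150 1->0
4 5.0535 0->1
5 5.5826 1->0
final: 0 -0.8791

Mode 1: guard c·x = -0.7410 hit at Δt = 1.4475 (t = 1.4475), x⁻ = (-0.7410) → reset → x⁺ = (-0.6102), jump to mode 0
Mode 0: guard c·x = 2.0290 hit at Δt = 1.5385 (t = 2.9860), x⁻ = (-2.0290) → reset → x⁺ = (-1.2043), jump to mode 1
Mode 1: guard c·x = -0.7410 hit at Δt = 0.5290 (t = 3.5150), x⁻ = (-0.7410) → reset → x⁺ = (-0.6102), jump to mode 0
Mode 0: guard c·x = 2.0290 hit at Δt = 1.5385 (t = 5.0535), x⁻ = (-2.0290) → reset → x⁺ = (-1.2043), jump to mode 1
Mode 1: guard c·x = -0.7410 hit at Δt = 0.5290 (t = 5.5826), x⁻ = (-0.7410) → reset → x⁺ = (-0.6102), jump to mode 0
Mode 0: flow for 0.4336 to horizon, guard not reached → x = (-0.8791)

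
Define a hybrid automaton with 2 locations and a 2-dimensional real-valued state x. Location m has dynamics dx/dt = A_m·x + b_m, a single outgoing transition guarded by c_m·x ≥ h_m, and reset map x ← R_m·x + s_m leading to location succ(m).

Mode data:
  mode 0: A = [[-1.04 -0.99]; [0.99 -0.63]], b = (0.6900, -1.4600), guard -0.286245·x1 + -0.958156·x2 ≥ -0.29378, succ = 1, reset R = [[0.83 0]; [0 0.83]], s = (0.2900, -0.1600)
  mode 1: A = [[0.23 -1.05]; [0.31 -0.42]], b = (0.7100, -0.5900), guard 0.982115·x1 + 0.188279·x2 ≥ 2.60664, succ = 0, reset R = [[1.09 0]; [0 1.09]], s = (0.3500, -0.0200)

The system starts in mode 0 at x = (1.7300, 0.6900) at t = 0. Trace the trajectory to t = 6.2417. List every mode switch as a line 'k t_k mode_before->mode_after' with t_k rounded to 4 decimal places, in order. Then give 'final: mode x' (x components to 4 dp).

Mode 0: guard c·x = -0.2938 hit at Δt = 1.0290 (t = 1.0290), x⁻ = (0.8031, 0.0667) → reset → x⁺ = (0.9565, -0.1046), jump to mode 1
Mode 1: guard c·x = 2.6066 hit at Δt = 1.3444 (t = 2.3734), x⁻ = (2.6686, -0.0755) → reset → x⁺ = (3.2588, -0.1023), jump to mode 0
Mode 0: guard c·x = -0.2938 hit at Δt = 1.6782 (t = 4.0516), x⁻ = (0.9089, 0.0351) → reset → x⁺ = (1.0444, -0.1309), jump to mode 1
Mode 1: guard c·x = 2.6066 hit at Δt = 1.2566 (t = 5.3082), x⁻ = (2.6694, -0.0796) → reset → x⁺ = (3.2596, -0.1068), jump to mode 0
Mode 0: flow for 0.9335 to horizon, guard not reached → x = (1.4383, 0.4120)

1 1.0290 0->1
2 2.3734 1->0
3 4.0516 0->1
4 5.3082 1->0
final: 0 1.4383 0.4120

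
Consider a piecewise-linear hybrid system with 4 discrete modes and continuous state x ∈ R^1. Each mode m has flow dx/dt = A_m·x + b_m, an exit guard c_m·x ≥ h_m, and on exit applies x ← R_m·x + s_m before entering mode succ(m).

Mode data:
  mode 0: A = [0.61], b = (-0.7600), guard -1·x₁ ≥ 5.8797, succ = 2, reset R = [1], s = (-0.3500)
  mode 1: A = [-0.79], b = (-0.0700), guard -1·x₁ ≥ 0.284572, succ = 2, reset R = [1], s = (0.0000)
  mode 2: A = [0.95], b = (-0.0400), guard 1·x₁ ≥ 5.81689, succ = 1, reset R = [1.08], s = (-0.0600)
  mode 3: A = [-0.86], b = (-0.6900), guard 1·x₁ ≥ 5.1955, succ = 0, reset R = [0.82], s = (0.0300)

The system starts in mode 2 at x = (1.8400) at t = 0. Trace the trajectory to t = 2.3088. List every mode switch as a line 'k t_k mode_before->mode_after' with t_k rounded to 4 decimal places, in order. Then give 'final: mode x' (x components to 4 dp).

Mode 2: guard c·x = 5.8169 hit at Δt = 1.2283 (t = 1.2283), x⁻ = (5.8169) → reset → x⁺ = (6.2222), jump to mode 1
Mode 1: flow for 1.0805 to horizon, guard not reached → x = (2.5991)

1 1.2283 2->1
final: 1 2.5991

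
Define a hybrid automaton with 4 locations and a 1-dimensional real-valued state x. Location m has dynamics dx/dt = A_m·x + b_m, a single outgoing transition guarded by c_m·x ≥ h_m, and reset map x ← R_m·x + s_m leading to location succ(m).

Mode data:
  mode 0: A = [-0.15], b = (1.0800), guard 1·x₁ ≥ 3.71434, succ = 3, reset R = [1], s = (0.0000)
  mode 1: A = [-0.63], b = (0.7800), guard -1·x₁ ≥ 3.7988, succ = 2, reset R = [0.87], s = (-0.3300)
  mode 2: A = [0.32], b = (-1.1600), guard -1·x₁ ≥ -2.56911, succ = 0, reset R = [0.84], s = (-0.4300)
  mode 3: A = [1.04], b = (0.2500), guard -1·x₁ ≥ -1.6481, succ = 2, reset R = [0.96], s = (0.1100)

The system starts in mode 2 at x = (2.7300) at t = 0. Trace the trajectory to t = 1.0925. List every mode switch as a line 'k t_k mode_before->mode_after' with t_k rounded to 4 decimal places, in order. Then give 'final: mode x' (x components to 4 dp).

1 0.5166 2->0
final: 0 2.1809

Mode 2: guard c·x = -2.5691 hit at Δt = 0.5166 (t = 0.5166), x⁻ = (2.5691) → reset → x⁺ = (1.7281), jump to mode 0
Mode 0: flow for 0.5759 to horizon, guard not reached → x = (2.1809)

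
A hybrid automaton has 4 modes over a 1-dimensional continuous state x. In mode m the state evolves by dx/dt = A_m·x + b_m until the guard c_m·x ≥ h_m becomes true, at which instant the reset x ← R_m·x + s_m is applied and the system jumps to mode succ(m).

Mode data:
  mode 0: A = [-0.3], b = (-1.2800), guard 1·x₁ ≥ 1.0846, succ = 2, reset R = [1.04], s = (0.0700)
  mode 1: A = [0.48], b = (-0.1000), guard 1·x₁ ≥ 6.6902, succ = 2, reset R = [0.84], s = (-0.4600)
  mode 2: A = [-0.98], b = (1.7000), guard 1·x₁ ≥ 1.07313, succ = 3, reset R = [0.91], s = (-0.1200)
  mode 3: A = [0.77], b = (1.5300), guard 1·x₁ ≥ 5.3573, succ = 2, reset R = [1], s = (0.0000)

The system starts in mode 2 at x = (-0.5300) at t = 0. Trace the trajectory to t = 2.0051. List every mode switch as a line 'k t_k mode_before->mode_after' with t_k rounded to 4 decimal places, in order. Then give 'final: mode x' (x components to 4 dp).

Mode 2: guard c·x = 1.0731 hit at Δt = 1.2557 (t = 1.2557), x⁻ = (1.0731) → reset → x⁺ = (0.8565), jump to mode 3
Mode 3: flow for 0.7494 to horizon, guard not reached → x = (3.0767)

1 1.2557 2->3
final: 3 3.0767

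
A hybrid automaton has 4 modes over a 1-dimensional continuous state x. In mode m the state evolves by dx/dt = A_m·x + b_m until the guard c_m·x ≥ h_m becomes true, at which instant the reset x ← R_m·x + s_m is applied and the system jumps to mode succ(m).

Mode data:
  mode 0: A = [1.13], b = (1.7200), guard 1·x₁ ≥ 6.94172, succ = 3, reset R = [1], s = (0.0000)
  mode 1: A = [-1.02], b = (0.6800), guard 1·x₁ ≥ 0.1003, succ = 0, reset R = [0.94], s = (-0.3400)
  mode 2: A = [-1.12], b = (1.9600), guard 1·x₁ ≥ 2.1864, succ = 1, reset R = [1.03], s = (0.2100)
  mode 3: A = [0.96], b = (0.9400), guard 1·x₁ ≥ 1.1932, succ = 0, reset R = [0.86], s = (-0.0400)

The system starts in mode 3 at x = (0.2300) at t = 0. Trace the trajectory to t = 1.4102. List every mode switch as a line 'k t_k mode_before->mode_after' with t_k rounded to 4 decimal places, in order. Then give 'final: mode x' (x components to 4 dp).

Mode 3: guard c·x = 1.1932 hit at Δt = 0.6103 (t = 0.6103), x⁻ = (1.1932) → reset → x⁺ = (0.9862), jump to mode 0
Mode 0: flow for 0.7999 to horizon, guard not reached → x = (4.6713)

1 0.6103 3->0
final: 0 4.6713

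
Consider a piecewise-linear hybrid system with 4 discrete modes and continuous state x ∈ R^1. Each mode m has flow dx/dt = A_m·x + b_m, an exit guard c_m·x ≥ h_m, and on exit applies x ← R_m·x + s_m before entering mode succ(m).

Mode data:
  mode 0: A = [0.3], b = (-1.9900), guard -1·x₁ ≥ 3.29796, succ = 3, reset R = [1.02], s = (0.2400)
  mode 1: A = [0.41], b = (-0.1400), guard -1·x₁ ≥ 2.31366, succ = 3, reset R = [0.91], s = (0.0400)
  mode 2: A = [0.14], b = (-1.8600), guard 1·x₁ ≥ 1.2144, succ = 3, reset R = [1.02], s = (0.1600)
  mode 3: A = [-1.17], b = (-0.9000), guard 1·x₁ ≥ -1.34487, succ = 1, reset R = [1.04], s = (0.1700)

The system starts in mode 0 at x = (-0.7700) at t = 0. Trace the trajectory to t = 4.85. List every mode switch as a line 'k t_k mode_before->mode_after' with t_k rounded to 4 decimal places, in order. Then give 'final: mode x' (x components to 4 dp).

Mode 0: guard c·x = 3.2980 hit at Δt = 0.9792 (t = 0.9792), x⁻ = (-3.2980) → reset → x⁺ = (-3.1239), jump to mode 3
Mode 3: guard c·x = -1.3449 hit at Δt = 1.2040 (t = 2.1832), x⁻ = (-1.3449) → reset → x⁺ = (-1.2287), jump to mode 1
Mode 1: guard c·x = 2.3137 hit at Δt = 1.2813 (t = 3.4645), x⁻ = (-2.3137) → reset → x⁺ = (-2.0654), jump to mode 3
Mode 3: guard c·x = -1.3449 hit at Δt = 0.6938 (t = 4.1583), x⁻ = (-1.3449) → reset → x⁺ = (-1.2287), jump to mode 1
Mode 1: flow for 0.6917 to horizon, guard not reached → x = (-1.7435)

1 0.9792 0->3
2 2.1832 3->1
3 3.4645 1->3
4 4.1583 3->1
final: 1 -1.7435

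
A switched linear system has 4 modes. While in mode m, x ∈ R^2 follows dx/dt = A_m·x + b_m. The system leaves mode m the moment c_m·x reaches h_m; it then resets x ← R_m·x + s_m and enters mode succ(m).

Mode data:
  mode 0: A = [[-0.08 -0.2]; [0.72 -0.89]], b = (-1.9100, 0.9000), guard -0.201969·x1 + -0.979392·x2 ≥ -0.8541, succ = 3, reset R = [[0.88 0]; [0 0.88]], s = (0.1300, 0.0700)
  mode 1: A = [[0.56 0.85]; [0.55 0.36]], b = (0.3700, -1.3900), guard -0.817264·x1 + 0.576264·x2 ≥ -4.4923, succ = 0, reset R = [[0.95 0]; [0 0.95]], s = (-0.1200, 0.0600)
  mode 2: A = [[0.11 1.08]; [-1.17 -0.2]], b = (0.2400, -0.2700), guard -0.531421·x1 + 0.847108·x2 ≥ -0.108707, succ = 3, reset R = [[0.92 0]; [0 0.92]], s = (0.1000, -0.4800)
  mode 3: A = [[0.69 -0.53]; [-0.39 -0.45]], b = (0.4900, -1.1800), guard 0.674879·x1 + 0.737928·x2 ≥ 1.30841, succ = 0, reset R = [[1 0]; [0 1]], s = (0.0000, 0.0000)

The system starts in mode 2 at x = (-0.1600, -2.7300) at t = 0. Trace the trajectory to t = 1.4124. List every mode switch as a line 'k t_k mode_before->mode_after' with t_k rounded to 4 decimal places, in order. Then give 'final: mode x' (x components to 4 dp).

1 0.8329 2->3
final: 3 -1.6841 -1.6335

Mode 2: guard c·x = -0.1087 hit at Δt = 0.8329 (t = 0.8329), x⁻ = (-2.0609, -1.4212) → reset → x⁺ = (-1.7960, -1.7875), jump to mode 3
Mode 3: flow for 0.5795 to horizon, guard not reached → x = (-1.6841, -1.6335)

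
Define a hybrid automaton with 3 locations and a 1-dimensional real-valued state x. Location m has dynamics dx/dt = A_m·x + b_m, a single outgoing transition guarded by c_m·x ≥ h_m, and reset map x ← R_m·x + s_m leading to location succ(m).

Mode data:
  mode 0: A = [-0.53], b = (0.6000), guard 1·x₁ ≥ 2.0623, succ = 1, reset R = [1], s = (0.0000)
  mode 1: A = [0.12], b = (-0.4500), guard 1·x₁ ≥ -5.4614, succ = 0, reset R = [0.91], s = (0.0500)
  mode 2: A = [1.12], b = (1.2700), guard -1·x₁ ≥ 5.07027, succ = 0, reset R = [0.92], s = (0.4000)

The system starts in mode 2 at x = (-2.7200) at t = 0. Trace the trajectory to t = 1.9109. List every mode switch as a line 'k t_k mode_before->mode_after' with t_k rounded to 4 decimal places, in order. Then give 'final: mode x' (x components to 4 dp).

1 0.8116 2->0
final: 0 -1.8816

Mode 2: guard c·x = 5.0703 hit at Δt = 0.8116 (t = 0.8116), x⁻ = (-5.0703) → reset → x⁺ = (-4.2646), jump to mode 0
Mode 0: flow for 1.0993 to horizon, guard not reached → x = (-1.8816)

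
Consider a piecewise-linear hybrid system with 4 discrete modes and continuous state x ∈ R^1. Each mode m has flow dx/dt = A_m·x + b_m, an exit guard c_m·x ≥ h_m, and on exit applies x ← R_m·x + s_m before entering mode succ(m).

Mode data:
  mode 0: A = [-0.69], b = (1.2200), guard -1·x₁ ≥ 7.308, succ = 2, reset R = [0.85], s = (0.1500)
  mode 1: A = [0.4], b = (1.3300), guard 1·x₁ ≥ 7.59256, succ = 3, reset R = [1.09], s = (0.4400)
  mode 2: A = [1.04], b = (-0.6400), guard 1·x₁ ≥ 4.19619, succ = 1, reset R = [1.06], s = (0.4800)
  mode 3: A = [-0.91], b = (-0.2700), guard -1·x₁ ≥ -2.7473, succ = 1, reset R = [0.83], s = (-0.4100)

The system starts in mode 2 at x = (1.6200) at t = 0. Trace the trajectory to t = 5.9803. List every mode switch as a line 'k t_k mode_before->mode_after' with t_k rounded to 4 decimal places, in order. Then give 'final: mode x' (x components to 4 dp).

Mode 2: guard c·x = 4.1962 hit at Δt = 1.2221 (t = 1.2221), x⁻ = (4.1962) → reset → x⁺ = (4.9280), jump to mode 1
Mode 1: guard c·x = 7.5926 hit at Δt = 0.6995 (t = 1.9216), x⁻ = (7.5926) → reset → x⁺ = (8.7159), jump to mode 3
Mode 3: guard c·x = -2.7473 hit at Δt = 1.1928 (t = 3.1144), x⁻ = (2.7473) → reset → x⁺ = (1.8703), jump to mode 1
Mode 1: guard c·x = 7.5926 hit at Δt = 1.8566 (t = 4.9710), x⁻ = (7.5926) → reset → x⁺ = (8.7159), jump to mode 3
Mode 3: flow for 1.0093 to horizon, guard not reached → x = (3.3004)

1 1.2221 2->1
2 1.9216 1->3
3 3.1144 3->1
4 4.9710 1->3
final: 3 3.3004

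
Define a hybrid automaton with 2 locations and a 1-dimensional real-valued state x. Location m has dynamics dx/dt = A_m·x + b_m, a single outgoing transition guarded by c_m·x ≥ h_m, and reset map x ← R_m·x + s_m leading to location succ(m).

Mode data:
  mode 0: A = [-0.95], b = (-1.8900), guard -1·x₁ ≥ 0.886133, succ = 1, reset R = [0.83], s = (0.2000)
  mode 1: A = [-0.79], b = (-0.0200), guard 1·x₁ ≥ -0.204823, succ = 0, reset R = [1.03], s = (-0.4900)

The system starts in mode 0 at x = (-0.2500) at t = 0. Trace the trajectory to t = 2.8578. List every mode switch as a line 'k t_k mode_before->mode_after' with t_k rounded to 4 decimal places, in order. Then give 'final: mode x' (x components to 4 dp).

Mode 0: guard c·x = 0.8861 hit at Δt = 0.4792 (t = 0.4792), x⁻ = (-0.8861) → reset → x⁺ = (-0.5355), jump to mode 1
Mode 1: guard c·x = -0.2048 hit at Δt = 1.3222 (t = 1.8014), x⁻ = (-0.2048) → reset → x⁺ = (-0.7010), jump to mode 0
Mode 0: guard c·x = 0.8861 hit at Δt = 0.1633 (t = 1.9647), x⁻ = (-0.8861) → reset → x⁺ = (-0.5355), jump to mode 1
Mode 1: flow for 0.8931 to horizon, guard not reached → x = (-0.2773)

1 0.4792 0->1
2 1.8014 1->0
3 1.9647 0->1
final: 1 -0.2773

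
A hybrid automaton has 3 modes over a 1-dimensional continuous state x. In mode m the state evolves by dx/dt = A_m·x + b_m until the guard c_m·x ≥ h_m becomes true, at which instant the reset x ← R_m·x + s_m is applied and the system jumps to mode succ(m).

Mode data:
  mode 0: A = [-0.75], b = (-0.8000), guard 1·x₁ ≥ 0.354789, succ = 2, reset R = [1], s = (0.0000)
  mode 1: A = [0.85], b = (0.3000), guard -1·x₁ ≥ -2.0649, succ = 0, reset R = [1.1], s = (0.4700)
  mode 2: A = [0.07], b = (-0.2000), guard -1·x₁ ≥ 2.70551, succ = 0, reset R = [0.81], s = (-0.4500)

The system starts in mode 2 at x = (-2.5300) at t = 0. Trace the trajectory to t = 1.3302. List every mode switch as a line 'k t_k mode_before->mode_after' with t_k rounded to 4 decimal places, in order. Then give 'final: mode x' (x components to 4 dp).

1 0.4580 2->0
final: 0 -1.8854

Mode 2: guard c·x = 2.7055 hit at Δt = 0.4580 (t = 0.4580), x⁻ = (-2.7055) → reset → x⁺ = (-2.6415), jump to mode 0
Mode 0: flow for 0.8722 to horizon, guard not reached → x = (-1.8854)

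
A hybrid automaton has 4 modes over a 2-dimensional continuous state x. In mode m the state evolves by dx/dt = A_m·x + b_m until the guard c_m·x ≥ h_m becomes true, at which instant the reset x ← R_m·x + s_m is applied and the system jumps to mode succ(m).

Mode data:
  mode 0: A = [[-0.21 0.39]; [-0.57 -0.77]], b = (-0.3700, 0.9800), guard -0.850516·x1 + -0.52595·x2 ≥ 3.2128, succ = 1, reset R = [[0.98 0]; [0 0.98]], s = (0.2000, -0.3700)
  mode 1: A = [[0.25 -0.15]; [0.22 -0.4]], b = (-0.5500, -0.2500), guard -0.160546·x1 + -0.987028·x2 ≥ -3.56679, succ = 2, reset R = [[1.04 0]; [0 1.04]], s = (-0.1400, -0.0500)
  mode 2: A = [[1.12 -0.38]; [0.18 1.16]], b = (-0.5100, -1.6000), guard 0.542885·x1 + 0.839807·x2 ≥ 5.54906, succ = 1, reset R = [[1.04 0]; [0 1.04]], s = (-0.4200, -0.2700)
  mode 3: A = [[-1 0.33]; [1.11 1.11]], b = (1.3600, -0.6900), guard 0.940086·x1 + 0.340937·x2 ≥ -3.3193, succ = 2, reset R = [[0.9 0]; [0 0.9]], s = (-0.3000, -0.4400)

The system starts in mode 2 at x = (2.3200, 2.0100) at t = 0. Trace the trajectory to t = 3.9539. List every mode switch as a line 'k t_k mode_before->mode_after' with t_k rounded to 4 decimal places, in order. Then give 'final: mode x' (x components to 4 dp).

Mode 2: guard c·x = 5.5491 hit at Δt = 0.9031 (t = 0.9031), x⁻ = (4.0030, 4.0198) → reset → x⁺ = (3.7431, 3.9106), jump to mode 1
Mode 1: guard c·x = -3.5668 hit at Δt = 1.0677 (t = 1.9708), x⁻ = (3.5796, 3.0314) → reset → x⁺ = (3.5828, 3.1027), jump to mode 2
Mode 2: guard c·x = 5.5491 hit at Δt = 0.2497 (t = 2.2205), x⁻ = (4.2138, 3.8836) → reset → x⁺ = (3.9624, 3.7689), jump to mode 1
Mode 1: guard c·x = -3.5668 hit at Δt = 1.0799 (t = 3.3004), x⁻ = (3.8826, 2.9821) → reset → x⁺ = (3.8979, 3.0514), jump to mode 2
Mode 2: guard c·x = 5.5491 hit at Δt = 0.2101 (t = 3.5105), x⁻ = (4.5101, 3.6920) → reset → x⁺ = (4.2705, 3.5697), jump to mode 1
Mode 1: flow for 0.4434 to horizon, guard not reached → x = (4.2728, 3.2697)

1 0.9031 2->1
2 1.9708 1->2
3 2.2205 2->1
4 3.3004 1->2
5 3.5105 2->1
final: 1 4.2728 3.2697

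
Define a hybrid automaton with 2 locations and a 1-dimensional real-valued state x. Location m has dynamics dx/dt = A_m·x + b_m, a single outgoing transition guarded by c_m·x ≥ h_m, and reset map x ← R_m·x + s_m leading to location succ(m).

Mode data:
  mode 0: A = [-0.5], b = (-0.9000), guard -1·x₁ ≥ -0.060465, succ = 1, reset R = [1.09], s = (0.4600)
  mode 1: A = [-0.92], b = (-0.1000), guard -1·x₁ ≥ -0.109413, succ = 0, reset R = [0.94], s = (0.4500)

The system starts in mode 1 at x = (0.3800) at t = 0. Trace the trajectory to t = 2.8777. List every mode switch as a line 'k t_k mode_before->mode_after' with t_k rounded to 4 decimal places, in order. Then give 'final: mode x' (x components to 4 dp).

1 0.8769 1->0
2 1.3465 0->1
3 2.5074 1->0
final: 0 0.1551

Mode 1: guard c·x = -0.1094 hit at Δt = 0.8769 (t = 0.8769), x⁻ = (0.1094) → reset → x⁺ = (0.5528), jump to mode 0
Mode 0: guard c·x = -0.0605 hit at Δt = 0.4696 (t = 1.3465), x⁻ = (0.0605) → reset → x⁺ = (0.5259), jump to mode 1
Mode 1: guard c·x = -0.1094 hit at Δt = 1.1609 (t = 2.5074), x⁻ = (0.1094) → reset → x⁺ = (0.5528), jump to mode 0
Mode 0: flow for 0.3703 to horizon, guard not reached → x = (0.1551)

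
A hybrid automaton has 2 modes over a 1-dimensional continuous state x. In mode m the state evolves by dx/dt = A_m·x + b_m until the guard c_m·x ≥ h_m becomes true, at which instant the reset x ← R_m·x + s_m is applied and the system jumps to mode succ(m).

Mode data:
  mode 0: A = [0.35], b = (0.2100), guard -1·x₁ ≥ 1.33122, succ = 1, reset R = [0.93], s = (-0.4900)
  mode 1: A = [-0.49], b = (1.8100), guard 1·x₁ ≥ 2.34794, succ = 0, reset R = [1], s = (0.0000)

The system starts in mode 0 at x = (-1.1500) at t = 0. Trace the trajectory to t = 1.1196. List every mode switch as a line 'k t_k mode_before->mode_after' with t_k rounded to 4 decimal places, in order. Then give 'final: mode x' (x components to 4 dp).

Mode 0: guard c·x = 1.3312 hit at Δt = 0.8137 (t = 0.8137), x⁻ = (-1.3312) → reset → x⁺ = (-1.7280), jump to mode 1
Mode 1: flow for 0.3059 to horizon, guard not reached → x = (-0.9733)

1 0.8137 0->1
final: 1 -0.9733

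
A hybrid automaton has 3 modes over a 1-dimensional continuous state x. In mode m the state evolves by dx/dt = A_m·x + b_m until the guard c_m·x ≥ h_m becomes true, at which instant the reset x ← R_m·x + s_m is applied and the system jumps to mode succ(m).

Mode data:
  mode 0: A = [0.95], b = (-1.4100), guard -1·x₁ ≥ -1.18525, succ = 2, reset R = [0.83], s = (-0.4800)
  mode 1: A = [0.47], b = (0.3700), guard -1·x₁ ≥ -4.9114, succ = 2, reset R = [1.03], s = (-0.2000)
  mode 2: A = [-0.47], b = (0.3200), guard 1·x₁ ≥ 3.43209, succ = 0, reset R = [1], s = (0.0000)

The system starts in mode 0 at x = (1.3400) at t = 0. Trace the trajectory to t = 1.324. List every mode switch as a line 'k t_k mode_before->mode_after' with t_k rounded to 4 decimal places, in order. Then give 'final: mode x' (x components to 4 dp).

Mode 0: guard c·x = -1.1852 hit at Δt = 0.7674 (t = 0.7674), x⁻ = (1.1853) → reset → x⁺ = (0.5038), jump to mode 2
Mode 2: flow for 0.5566 to horizon, guard not reached → x = (0.5445)

1 0.7674 0->2
final: 2 0.5445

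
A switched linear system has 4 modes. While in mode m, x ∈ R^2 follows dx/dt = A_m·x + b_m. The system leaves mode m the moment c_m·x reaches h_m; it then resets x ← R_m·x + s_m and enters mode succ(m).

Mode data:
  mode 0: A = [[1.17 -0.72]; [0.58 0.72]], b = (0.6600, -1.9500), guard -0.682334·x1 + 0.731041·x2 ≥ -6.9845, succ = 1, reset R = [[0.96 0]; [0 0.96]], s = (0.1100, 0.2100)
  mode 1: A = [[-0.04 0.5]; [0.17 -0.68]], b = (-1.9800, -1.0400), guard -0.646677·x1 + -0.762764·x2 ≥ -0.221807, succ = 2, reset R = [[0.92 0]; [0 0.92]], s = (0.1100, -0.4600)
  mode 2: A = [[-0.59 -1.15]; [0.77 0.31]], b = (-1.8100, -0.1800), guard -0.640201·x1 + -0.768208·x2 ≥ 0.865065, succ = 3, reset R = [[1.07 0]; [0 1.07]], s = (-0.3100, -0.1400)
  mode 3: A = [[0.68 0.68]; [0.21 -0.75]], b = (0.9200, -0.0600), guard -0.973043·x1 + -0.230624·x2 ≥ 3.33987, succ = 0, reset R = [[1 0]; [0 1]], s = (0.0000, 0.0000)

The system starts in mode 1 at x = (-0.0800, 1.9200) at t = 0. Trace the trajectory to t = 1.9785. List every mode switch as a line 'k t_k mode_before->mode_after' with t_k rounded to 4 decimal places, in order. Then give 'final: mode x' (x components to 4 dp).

1 0.4997 1->2
2 0.9995 2->3
final: 3 -2.2731 -0.4270

Mode 1: guard c·x = -0.2218 hit at Δt = 0.4997 (t = 0.4997), x⁻ = (-0.7159, 0.8978) → reset → x⁺ = (-0.5487, 0.3659), jump to mode 2
Mode 2: guard c·x = 0.8651 hit at Δt = 0.4998 (t = 0.9995), x⁻ = (-1.2768, -0.0621) → reset → x⁺ = (-1.6761, -0.2064), jump to mode 3
Mode 3: flow for 0.9790 to horizon, guard not reached → x = (-2.2731, -0.4270)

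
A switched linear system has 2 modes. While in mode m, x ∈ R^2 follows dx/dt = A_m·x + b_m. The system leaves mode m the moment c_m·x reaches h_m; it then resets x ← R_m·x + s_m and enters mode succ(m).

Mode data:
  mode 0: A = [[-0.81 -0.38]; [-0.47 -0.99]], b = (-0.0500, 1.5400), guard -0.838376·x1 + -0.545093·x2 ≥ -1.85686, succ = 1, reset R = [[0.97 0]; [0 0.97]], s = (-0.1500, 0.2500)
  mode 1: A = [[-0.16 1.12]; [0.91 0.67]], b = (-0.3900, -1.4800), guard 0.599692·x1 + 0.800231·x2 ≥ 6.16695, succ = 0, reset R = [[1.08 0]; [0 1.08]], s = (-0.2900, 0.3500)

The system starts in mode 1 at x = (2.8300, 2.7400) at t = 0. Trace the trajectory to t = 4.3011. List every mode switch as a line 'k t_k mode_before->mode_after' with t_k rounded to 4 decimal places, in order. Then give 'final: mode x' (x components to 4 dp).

Mode 1: guard c·x = 6.1669 hit at Δt = 0.4502 (t = 0.4502), x⁻ = (4.1999, 4.5590) → reset → x⁺ = (4.2459, 5.2738), jump to mode 0
Mode 0: guard c·x = -1.8569 hit at Δt = 1.1280 (t = 1.5782), x⁻ = (0.7990, 2.1775) → reset → x⁺ = (0.6251, 2.3622), jump to mode 1
Mode 1: guard c·x = 6.1669 hit at Δt = 1.0337 (t = 2.6119), x⁻ = (3.6891, 4.9419) → reset → x⁺ = (3.6942, 5.6872), jump to mode 0
Mode 0: guard c·x = -1.8569 hit at Δt = 1.0631 (t = 3.6750), x⁻ = (0.5794, 2.5154) → reset → x⁺ = (0.4120, 2.6899), jump to mode 1
Mode 1: flow for 0.6261 to horizon, guard not reached → x = (2.2279, 3.7961)

1 0.4502 1->0
2 1.5782 0->1
3 2.6119 1->0
4 3.6750 0->1
final: 1 2.2279 3.7961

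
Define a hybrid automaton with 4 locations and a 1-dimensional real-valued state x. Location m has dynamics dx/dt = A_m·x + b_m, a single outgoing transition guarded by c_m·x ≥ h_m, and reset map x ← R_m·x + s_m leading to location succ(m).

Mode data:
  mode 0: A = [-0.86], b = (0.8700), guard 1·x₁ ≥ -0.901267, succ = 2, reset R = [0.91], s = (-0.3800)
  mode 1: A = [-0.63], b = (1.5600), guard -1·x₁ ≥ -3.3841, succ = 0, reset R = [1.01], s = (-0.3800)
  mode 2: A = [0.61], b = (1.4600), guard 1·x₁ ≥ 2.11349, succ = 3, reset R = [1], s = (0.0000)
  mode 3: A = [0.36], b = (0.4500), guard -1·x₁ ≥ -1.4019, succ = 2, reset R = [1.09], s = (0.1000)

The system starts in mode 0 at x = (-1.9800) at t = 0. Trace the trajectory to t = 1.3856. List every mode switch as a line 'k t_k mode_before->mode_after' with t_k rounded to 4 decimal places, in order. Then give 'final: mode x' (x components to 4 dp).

Mode 0: guard c·x = -0.9013 hit at Δt = 0.5200 (t = 0.5200), x⁻ = (-0.9013) → reset → x⁺ = (-1.2002), jump to mode 2
Mode 2: flow for 0.8656 to horizon, guard not reached → x = (-0.3701)

1 0.5200 0->2
final: 2 -0.3701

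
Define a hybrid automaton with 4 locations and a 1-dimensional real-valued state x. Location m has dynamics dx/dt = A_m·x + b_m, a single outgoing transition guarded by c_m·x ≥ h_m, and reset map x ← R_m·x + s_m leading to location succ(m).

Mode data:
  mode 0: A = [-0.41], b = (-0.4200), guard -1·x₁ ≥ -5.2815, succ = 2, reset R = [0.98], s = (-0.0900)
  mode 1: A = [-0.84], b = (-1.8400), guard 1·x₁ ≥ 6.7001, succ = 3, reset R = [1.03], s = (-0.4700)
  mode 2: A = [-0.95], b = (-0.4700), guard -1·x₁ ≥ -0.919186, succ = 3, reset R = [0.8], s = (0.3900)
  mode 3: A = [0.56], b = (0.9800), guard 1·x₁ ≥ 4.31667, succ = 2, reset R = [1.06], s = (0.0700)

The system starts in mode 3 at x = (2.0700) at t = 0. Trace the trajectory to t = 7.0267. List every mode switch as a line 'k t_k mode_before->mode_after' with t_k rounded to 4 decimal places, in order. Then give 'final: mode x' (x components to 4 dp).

1 0.8260 3->2
2 2.1847 2->3
3 3.5180 3->2
4 4.8767 2->3
5 6.2100 3->2
final: 2 1.8713

Mode 3: guard c·x = 4.3167 hit at Δt = 0.8260 (t = 0.8260), x⁻ = (4.3167) → reset → x⁺ = (4.6457), jump to mode 2
Mode 2: guard c·x = -0.9192 hit at Δt = 1.3587 (t = 2.1847), x⁻ = (0.9192) → reset → x⁺ = (1.1253), jump to mode 3
Mode 3: guard c·x = 4.3167 hit at Δt = 1.3333 (t = 3.5180), x⁻ = (4.3167) → reset → x⁺ = (4.6457), jump to mode 2
Mode 2: guard c·x = -0.9192 hit at Δt = 1.3587 (t = 4.8767), x⁻ = (0.9192) → reset → x⁺ = (1.1253), jump to mode 3
Mode 3: guard c·x = 4.3167 hit at Δt = 1.3333 (t = 6.2100), x⁻ = (4.3167) → reset → x⁺ = (4.6457), jump to mode 2
Mode 2: flow for 0.8167 to horizon, guard not reached → x = (1.8713)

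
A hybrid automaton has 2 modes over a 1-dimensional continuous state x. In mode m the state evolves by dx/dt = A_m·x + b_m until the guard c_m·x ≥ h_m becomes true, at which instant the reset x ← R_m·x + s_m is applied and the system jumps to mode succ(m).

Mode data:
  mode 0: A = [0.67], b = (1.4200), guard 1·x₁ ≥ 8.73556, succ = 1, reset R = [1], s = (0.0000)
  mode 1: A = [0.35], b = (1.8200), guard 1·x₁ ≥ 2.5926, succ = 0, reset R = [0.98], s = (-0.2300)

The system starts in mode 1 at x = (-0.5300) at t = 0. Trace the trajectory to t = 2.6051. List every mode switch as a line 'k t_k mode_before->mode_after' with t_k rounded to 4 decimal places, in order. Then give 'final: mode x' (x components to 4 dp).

1 1.4629 1->0
final: 0 7.4036

Mode 1: guard c·x = 2.5926 hit at Δt = 1.4629 (t = 1.4629), x⁻ = (2.5926) → reset → x⁺ = (2.3107), jump to mode 0
Mode 0: flow for 1.1422 to horizon, guard not reached → x = (7.4036)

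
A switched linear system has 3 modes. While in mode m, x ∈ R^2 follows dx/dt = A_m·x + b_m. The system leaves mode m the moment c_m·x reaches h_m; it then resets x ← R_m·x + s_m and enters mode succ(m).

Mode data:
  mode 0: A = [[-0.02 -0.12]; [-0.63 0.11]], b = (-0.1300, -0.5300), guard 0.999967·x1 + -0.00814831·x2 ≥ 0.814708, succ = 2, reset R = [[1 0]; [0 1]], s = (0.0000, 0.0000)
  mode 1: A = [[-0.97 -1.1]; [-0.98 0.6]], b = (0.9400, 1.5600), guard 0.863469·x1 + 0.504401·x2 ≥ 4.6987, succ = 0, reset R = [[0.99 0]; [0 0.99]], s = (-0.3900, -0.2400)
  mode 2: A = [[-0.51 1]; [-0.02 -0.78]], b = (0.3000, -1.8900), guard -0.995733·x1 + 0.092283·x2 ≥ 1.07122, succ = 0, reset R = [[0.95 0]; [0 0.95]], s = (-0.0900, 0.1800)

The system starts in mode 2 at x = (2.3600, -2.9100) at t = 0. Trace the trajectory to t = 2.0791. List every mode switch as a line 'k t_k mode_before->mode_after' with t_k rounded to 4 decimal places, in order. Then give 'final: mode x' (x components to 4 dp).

Mode 2: guard c·x = 1.0712 hit at Δt = 1.4372 (t = 1.4372), x⁻ = (-1.3150, -2.5807) → reset → x⁺ = (-1.3392, -2.2716), jump to mode 0
Mode 0: flow for 0.6419 to horizon, guard not reached → x = (-1.2322, -2.2514)

1 1.4372 2->0
final: 0 -1.2322 -2.2514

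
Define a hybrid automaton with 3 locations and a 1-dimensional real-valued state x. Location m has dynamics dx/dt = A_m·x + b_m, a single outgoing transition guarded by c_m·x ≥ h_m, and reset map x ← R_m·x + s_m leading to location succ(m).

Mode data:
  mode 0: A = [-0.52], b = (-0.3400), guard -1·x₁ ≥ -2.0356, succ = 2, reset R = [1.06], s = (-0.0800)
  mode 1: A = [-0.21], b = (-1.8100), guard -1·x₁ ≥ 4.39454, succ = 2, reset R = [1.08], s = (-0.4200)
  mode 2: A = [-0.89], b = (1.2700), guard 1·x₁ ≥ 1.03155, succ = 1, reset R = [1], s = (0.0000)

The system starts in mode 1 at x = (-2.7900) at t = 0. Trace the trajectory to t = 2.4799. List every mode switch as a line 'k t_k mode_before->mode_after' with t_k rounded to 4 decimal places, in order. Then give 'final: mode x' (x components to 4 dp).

1 1.5331 1->2
final: 2 -1.4118

Mode 1: guard c·x = 4.3945 hit at Δt = 1.5331 (t = 1.5331), x⁻ = (-4.3945) → reset → x⁺ = (-5.1661), jump to mode 2
Mode 2: flow for 0.9468 to horizon, guard not reached → x = (-1.4118)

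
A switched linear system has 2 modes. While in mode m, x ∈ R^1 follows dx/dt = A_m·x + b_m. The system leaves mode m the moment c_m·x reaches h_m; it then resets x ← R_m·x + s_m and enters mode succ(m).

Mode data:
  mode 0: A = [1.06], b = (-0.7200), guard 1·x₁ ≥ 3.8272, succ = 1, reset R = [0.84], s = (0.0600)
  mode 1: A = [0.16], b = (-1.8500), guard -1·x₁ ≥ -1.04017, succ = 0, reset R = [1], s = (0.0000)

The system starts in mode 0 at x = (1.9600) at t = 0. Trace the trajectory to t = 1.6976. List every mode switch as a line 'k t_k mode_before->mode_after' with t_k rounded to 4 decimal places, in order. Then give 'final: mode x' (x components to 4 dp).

1 0.8484 0->1
final: 1 2.0687

Mode 0: guard c·x = 3.8272 hit at Δt = 0.8484 (t = 0.8484), x⁻ = (3.8272) → reset → x⁺ = (3.2748), jump to mode 1
Mode 1: flow for 0.8492 to horizon, guard not reached → x = (2.0687)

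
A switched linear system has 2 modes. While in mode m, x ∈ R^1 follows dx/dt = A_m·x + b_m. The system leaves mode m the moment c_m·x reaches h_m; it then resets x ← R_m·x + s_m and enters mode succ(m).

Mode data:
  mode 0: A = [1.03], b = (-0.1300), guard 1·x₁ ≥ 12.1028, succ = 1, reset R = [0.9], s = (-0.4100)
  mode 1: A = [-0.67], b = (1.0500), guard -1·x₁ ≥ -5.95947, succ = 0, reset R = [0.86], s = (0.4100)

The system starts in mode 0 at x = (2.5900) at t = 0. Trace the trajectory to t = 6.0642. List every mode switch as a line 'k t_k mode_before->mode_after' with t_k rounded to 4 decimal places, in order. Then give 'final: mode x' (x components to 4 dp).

Mode 0: guard c·x = 12.1028 hit at Δt = 1.5352 (t = 1.5352), x⁻ = (12.1028) → reset → x⁺ = (10.4825), jump to mode 1
Mode 1: guard c·x = -5.9595 hit at Δt = 1.0566 (t = 2.5918), x⁻ = (5.9595) → reset → x⁺ = (5.5351), jump to mode 0
Mode 0: guard c·x = 12.1028 hit at Δt = 0.7717 (t = 3.3635), x⁻ = (12.1028) → reset → x⁺ = (10.4825), jump to mode 1
Mode 1: guard c·x = -5.9595 hit at Δt = 1.0566 (t = 4.4201), x⁻ = (5.9595) → reset → x⁺ = (5.5351), jump to mode 0
Mode 0: guard c·x = 12.1028 hit at Δt = 0.7717 (t = 5.1919), x⁻ = (12.1028) → reset → x⁺ = (10.4825), jump to mode 1
Mode 1: flow for 0.8723 to horizon, guard not reached → x = (6.5367)

1 1.5352 0->1
2 2.5918 1->0
3 3.3635 0->1
4 4.4201 1->0
5 5.1919 0->1
final: 1 6.5367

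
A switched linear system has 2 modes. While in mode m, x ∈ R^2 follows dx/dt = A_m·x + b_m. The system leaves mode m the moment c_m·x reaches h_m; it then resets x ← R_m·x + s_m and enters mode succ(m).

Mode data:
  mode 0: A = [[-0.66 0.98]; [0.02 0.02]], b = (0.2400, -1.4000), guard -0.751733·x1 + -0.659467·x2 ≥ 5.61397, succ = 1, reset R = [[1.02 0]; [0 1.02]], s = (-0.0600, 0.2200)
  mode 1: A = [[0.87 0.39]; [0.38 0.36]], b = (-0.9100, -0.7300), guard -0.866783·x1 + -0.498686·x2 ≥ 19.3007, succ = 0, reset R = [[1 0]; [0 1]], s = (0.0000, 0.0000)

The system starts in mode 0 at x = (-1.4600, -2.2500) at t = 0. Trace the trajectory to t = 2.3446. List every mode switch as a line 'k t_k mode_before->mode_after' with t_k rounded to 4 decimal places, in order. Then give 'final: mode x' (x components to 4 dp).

Mode 0: guard c·x = 5.6140 hit at Δt = 1.4562 (t = 1.4562), x⁻ = (-3.5586, -4.4564) → reset → x⁺ = (-3.6898, -4.3255), jump to mode 1
Mode 1: flow for 0.8884 to horizon, guard not reached → x = (-12.4723, -9.5628)

1 1.4562 0->1
final: 1 -12.4723 -9.5628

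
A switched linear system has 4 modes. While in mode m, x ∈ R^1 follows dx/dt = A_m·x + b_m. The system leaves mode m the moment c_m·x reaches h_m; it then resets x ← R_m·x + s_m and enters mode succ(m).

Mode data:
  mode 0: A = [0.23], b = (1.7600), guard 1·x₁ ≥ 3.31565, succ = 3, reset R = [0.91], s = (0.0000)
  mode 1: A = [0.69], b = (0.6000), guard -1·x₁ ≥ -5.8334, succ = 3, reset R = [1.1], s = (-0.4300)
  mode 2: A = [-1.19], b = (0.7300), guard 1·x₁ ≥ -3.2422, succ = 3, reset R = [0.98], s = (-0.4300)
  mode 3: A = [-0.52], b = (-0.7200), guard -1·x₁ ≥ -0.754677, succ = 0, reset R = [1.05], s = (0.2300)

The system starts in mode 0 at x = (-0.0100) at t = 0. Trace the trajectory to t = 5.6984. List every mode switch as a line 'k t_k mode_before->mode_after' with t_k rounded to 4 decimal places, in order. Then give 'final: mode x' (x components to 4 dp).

1 1.5708 0->3
2 2.9584 3->0
3 3.9783 0->3
4 5.3659 3->0
final: 0 1.7119

Mode 0: guard c·x = 3.3157 hit at Δt = 1.5708 (t = 1.5708), x⁻ = (3.3157) → reset → x⁺ = (3.0172), jump to mode 3
Mode 3: guard c·x = -0.7547 hit at Δt = 1.3876 (t = 2.9584), x⁻ = (0.7547) → reset → x⁺ = (1.0224), jump to mode 0
Mode 0: guard c·x = 3.3157 hit at Δt = 1.0199 (t = 3.9783), x⁻ = (3.3157) → reset → x⁺ = (3.0172), jump to mode 3
Mode 3: guard c·x = -0.7547 hit at Δt = 1.3876 (t = 5.3659), x⁻ = (0.7547) → reset → x⁺ = (1.0224), jump to mode 0
Mode 0: flow for 0.3325 to horizon, guard not reached → x = (1.7119)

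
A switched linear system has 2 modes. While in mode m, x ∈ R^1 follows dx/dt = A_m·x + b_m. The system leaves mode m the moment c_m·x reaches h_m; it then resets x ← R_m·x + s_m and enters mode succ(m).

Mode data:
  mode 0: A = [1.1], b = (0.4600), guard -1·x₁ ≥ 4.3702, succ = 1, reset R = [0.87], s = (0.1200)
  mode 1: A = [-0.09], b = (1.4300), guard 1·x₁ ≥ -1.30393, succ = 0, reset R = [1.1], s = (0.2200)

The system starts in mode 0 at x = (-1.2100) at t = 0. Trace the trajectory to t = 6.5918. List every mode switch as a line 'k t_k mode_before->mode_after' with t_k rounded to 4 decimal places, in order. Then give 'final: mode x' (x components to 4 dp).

1 1.4615 0->1
2 2.9010 1->0
3 4.3576 0->1
4 5.7971 1->0
final: 0 -2.3265

Mode 0: guard c·x = 4.3702 hit at Δt = 1.4615 (t = 1.4615), x⁻ = (-4.3702) → reset → x⁺ = (-3.6821), jump to mode 1
Mode 1: guard c·x = -1.3039 hit at Δt = 1.4395 (t = 2.9010), x⁻ = (-1.3039) → reset → x⁺ = (-1.2143), jump to mode 0
Mode 0: guard c·x = 4.3702 hit at Δt = 1.4566 (t = 4.3576), x⁻ = (-4.3702) → reset → x⁺ = (-3.6821), jump to mode 1
Mode 1: guard c·x = -1.3039 hit at Δt = 1.4395 (t = 5.7971), x⁻ = (-1.3039) → reset → x⁺ = (-1.2143), jump to mode 0
Mode 0: flow for 0.7947 to horizon, guard not reached → x = (-2.3265)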